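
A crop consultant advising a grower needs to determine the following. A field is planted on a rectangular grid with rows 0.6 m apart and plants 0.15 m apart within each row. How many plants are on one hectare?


D = 10000 / (row_sp * plant_sp)
  = 10000 / (0.6 * 0.15)
  = 10000 / 0.0900
  = 111111.11 plants/ha


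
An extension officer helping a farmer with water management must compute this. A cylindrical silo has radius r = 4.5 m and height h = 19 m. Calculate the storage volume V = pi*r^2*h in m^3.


V = pi * r^2 * h
  = pi * 4.5^2 * 19
  = pi * 20.25 * 19
  = 1208.73 m^3


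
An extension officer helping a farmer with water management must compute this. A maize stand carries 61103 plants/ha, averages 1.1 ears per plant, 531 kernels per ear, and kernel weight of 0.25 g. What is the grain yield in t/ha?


Y = density * ears * kernels * kw
  = 61103 * 1.1 * 531 * 0.25 g/ha
  = 8922565.58 g/ha
  = 8922.57 kg/ha = 8.92 t/ha


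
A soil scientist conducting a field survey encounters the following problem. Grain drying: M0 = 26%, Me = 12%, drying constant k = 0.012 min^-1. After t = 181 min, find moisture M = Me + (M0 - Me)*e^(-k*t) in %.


M = Me + (M0 - Me) * e^(-k*t)
  = 12 + (26 - 12) * e^(-0.012*181)
  = 12 + 14 * e^(-2.172)
  = 12 + 14 * 0.11395
  = 12 + 1.5953
  = 13.60%


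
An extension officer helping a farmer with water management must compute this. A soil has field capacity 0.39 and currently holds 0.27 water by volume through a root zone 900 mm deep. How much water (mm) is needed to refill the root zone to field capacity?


SMD = (FC - theta) * D
    = (0.39 - 0.27) * 900
    = 0.120 * 900
    = 108 mm


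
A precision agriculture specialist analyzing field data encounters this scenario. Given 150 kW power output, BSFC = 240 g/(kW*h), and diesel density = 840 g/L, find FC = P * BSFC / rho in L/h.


FC = P * BSFC / rho_fuel
   = 150 * 240 / 840
   = 36000 / 840
   = 42.86 L/h


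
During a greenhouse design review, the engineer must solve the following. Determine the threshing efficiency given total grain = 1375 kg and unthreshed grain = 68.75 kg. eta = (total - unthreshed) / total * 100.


eta = (total - unthreshed) / total * 100
    = (1375 - 68.75) / 1375 * 100
    = 1306.25 / 1375 * 100
    = 95%


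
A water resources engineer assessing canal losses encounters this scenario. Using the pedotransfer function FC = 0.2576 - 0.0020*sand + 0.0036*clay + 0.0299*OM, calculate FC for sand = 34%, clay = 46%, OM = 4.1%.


FC = 0.2576 - 0.0020*34 + 0.0036*46 + 0.0299*4.1
   = 0.2576 - 0.0680 + 0.1656 + 0.1226
   = 0.4778


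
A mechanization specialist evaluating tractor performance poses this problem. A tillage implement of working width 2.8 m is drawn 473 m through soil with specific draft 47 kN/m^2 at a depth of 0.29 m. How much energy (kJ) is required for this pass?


E = k * d * w * L
  = 47 * 0.29 * 2.8 * 473
  = 18051.57 kJ


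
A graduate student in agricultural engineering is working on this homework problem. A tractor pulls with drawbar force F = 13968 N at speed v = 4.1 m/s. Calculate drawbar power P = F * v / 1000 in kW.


P = F * v / 1000
  = 13968 * 4.1 / 1000
  = 57268.80 / 1000
  = 57.27 kW


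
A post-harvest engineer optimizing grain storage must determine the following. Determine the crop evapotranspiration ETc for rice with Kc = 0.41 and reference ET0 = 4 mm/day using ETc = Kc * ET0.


ETc = Kc * ET0
    = 0.41 * 4
    = 1.64 mm/day


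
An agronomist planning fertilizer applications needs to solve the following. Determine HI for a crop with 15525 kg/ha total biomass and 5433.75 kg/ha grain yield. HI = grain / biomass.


HI = grain_yield / biomass
   = 5433.75 / 15525
   = 0.35


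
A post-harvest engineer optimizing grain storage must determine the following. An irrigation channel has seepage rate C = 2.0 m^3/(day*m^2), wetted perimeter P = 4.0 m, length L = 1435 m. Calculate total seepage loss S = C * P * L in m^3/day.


S = C * P * L
  = 2.0 * 4.0 * 1435
  = 11480 m^3/day


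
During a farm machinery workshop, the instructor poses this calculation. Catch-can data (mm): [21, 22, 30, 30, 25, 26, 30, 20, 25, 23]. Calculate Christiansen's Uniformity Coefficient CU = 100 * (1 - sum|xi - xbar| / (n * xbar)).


xbar = 252 / 10 = 25.200
sum|xi - xbar| = 30.400
CU = 100 * (1 - 30.400 / (10 * 25.200))
   = 100 * (1 - 0.1206)
   = 87.94%


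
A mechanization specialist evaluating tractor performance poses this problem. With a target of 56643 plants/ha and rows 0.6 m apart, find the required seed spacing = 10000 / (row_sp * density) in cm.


spacing = 10000 / (row_sp * density)
        = 10000 / (0.6 * 56643)
        = 10000 / 33985.80
        = 0.29424 m = 29.42 cm


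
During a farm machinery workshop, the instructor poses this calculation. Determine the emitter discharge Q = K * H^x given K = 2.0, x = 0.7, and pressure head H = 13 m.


Q = K * H^x
  = 2.0 * 13^0.7
  = 2.0 * 6.0223
  = 12.04 L/h


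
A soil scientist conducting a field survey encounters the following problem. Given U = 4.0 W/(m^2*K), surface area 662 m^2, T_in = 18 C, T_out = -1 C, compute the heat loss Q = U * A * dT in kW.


dT = 18 - (-1) = 19 K
Q = U * A * dT
  = 4.0 * 662 * 19
  = 50312 W = 50.31 kW


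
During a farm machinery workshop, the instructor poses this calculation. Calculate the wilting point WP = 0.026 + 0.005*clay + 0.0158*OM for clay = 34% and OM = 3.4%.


WP = 0.026 + 0.005*34 + 0.0158*3.4
   = 0.026 + 0.1700 + 0.0537
   = 0.2497


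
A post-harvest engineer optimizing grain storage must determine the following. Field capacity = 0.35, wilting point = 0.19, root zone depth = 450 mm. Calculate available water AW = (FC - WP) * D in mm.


AW = (FC - WP) * D
   = (0.35 - 0.19) * 450
   = 0.16 * 450
   = 72 mm


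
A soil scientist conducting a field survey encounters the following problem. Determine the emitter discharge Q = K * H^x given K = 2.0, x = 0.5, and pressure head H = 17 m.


Q = K * H^x
  = 2.0 * 17^0.5
  = 2.0 * 4.1231
  = 8.25 L/h


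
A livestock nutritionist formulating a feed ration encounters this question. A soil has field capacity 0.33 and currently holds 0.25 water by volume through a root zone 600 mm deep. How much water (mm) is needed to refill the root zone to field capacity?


SMD = (FC - theta) * D
    = (0.33 - 0.25) * 600
    = 0.080 * 600
    = 48 mm


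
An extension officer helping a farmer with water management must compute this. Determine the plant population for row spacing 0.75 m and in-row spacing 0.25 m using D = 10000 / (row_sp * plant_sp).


D = 10000 / (row_sp * plant_sp)
  = 10000 / (0.75 * 0.25)
  = 10000 / 0.1875
  = 53333.33 plants/ha


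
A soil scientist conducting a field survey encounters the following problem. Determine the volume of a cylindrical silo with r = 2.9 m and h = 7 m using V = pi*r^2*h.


V = pi * r^2 * h
  = pi * 2.9^2 * 7
  = pi * 8.41 * 7
  = 184.95 m^3


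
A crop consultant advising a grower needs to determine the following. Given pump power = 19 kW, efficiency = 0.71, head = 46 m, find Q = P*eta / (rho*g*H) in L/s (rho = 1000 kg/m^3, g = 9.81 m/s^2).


Q = (P * 1000 * eta) / (rho * g * H)
  = (19 * 1000 * 0.71) / (1000 * 9.81 * 46)
  = 13490 / 451260
  = 0.02989 m^3/s = 29.89 L/s


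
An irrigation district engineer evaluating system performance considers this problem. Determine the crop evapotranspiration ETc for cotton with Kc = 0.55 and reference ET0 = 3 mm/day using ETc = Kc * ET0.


ETc = Kc * ET0
    = 0.55 * 3
    = 1.65 mm/day


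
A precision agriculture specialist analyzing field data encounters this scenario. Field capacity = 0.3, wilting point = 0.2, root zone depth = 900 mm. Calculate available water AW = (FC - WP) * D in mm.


AW = (FC - WP) * D
   = (0.3 - 0.2) * 900
   = 0.10 * 900
   = 90 mm


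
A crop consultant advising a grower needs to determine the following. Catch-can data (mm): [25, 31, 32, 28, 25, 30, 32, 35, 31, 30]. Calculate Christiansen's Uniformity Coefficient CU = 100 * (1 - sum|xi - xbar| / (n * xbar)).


xbar = 299 / 10 = 29.900
sum|xi - xbar| = 23.400
CU = 100 * (1 - 23.400 / (10 * 29.900))
   = 100 * (1 - 0.0783)
   = 92.17%


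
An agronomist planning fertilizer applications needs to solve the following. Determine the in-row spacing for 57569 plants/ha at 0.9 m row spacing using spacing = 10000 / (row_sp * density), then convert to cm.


spacing = 10000 / (row_sp * density)
        = 10000 / (0.9 * 57569)
        = 10000 / 51812.10
        = 0.19301 m = 19.30 cm


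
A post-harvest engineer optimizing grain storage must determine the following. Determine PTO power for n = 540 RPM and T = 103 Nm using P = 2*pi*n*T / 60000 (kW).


P = 2*pi*n*T / 60000
  = 2*pi * 540 * 103 / 60000
  = 349470.77 / 60000
  = 5.82 kW


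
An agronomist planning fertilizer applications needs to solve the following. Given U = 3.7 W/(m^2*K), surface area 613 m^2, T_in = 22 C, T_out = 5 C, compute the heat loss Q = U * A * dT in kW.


dT = 22 - (5) = 17 K
Q = U * A * dT
  = 3.7 * 613 * 17
  = 38557.70 W = 38.56 kW


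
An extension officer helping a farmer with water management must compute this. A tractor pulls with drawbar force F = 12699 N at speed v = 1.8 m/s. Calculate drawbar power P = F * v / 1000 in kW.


P = F * v / 1000
  = 12699 * 1.8 / 1000
  = 22858.20 / 1000
  = 22.86 kW


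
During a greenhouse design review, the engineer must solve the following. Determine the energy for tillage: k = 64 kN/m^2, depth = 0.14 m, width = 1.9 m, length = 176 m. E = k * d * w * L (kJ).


E = k * d * w * L
  = 64 * 0.14 * 1.9 * 176
  = 2996.22 kJ


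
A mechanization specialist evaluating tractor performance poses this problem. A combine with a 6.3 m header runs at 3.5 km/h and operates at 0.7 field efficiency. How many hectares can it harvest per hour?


C = w * v * eta_f / 10
  = 6.3 * 3.5 * 0.7 / 10
  = 15.44 / 10
  = 1.54 ha/h


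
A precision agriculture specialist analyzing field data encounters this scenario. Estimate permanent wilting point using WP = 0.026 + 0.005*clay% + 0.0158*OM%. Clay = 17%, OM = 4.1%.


WP = 0.026 + 0.005*17 + 0.0158*4.1
   = 0.026 + 0.0850 + 0.0648
   = 0.1758


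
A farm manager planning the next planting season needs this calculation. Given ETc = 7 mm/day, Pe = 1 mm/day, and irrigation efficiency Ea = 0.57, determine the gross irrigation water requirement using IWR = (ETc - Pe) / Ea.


IWR = (ETc - Pe) / Ea
    = (7 - 1) / 0.57
    = 6 / 0.57
    = 10.53 mm/day


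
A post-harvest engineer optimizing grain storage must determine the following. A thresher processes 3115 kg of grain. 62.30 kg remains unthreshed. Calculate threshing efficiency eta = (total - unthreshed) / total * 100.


eta = (total - unthreshed) / total * 100
    = (3115 - 62.30) / 3115 * 100
    = 3052.70 / 3115 * 100
    = 98%


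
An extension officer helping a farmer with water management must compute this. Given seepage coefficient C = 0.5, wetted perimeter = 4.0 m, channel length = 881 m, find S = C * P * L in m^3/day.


S = C * P * L
  = 0.5 * 4.0 * 881
  = 1762 m^3/day


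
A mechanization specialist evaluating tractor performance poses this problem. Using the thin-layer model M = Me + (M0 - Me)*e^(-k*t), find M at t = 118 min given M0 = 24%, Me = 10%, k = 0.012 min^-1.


M = Me + (M0 - Me) * e^(-k*t)
  = 10 + (24 - 10) * e^(-0.012*118)
  = 10 + 14 * e^(-1.416)
  = 10 + 14 * 0.24268
  = 10 + 3.3976
  = 13.40%


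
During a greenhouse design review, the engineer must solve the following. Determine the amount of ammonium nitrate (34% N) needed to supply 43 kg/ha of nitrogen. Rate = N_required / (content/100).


Rate = N_required / (N_content / 100)
     = 43 / (34 / 100)
     = 43 / 0.34
     = 126.47 kg/ha


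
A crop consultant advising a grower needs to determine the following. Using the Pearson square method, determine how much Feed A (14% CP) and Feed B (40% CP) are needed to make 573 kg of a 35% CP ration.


parts_A = CP_b - target = 40 - 35 = 5
parts_B = target - CP_a = 35 - 14 = 21
total_parts = 5 + 21 = 26
Feed A = 573 * 5 / 26 = 110.19 kg
Feed B = 573 * 21 / 26 = 462.81 kg

110.19 kg


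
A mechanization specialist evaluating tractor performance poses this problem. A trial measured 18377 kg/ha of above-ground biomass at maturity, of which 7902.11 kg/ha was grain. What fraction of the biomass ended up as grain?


HI = grain_yield / biomass
   = 7902.11 / 18377
   = 0.43


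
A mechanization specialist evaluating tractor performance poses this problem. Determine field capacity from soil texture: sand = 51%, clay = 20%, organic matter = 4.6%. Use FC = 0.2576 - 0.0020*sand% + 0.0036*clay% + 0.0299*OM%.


FC = 0.2576 - 0.0020*51 + 0.0036*20 + 0.0299*4.6
   = 0.2576 - 0.1020 + 0.0720 + 0.1375
   = 0.3651


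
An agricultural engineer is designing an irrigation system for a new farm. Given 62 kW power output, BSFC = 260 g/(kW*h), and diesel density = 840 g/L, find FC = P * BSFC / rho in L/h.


FC = P * BSFC / rho_fuel
   = 62 * 260 / 840
   = 16120 / 840
   = 19.19 L/h


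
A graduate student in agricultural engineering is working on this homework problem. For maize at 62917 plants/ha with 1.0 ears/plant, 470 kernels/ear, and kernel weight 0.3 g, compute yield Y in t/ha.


Y = density * ears * kernels * kw
  = 62917 * 1.0 * 470 * 0.3 g/ha
  = 8871297 g/ha
  = 8871.30 kg/ha = 8.87 t/ha


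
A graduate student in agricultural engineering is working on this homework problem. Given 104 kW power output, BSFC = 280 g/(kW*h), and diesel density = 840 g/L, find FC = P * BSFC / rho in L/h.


FC = P * BSFC / rho_fuel
   = 104 * 280 / 840
   = 29120 / 840
   = 34.67 L/h


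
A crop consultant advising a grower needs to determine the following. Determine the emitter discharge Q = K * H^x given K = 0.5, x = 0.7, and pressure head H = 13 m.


Q = K * H^x
  = 0.5 * 13^0.7
  = 0.5 * 6.0223
  = 3.01 L/h


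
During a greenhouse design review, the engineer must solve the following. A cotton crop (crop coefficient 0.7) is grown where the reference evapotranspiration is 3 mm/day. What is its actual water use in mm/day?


ETc = Kc * ET0
    = 0.7 * 3
    = 2.10 mm/day


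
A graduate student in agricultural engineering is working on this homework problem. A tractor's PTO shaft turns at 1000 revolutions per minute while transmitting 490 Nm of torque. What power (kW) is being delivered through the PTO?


P = 2*pi*n*T / 60000
  = 2*pi * 1000 * 490 / 60000
  = 3078760.80 / 60000
  = 51.31 kW


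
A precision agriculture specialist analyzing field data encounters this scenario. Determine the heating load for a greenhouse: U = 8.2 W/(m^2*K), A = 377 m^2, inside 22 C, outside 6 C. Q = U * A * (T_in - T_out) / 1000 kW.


dT = 22 - (6) = 16 K
Q = U * A * dT
  = 8.2 * 377 * 16
  = 49462.40 W = 49.46 kW


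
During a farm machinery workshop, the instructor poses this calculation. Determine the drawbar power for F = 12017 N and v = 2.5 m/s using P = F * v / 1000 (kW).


P = F * v / 1000
  = 12017 * 2.5 / 1000
  = 30042.50 / 1000
  = 30.04 kW


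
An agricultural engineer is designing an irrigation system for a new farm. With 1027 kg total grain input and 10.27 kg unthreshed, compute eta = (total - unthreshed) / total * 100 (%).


eta = (total - unthreshed) / total * 100
    = (1027 - 10.27) / 1027 * 100
    = 1016.73 / 1027 * 100
    = 99%


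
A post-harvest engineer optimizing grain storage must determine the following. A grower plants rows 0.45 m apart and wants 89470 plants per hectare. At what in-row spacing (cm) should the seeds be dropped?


spacing = 10000 / (row_sp * density)
        = 10000 / (0.45 * 89470)
        = 10000 / 40261.50
        = 0.24838 m = 24.84 cm


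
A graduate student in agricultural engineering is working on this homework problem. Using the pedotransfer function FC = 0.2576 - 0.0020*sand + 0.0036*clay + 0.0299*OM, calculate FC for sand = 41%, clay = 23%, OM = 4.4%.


FC = 0.2576 - 0.0020*41 + 0.0036*23 + 0.0299*4.4
   = 0.2576 - 0.0820 + 0.0828 + 0.1316
   = 0.3900


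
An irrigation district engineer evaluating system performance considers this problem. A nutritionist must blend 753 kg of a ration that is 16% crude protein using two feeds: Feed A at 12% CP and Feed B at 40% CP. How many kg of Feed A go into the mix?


parts_A = CP_b - target = 40 - 16 = 24
parts_B = target - CP_a = 16 - 12 = 4
total_parts = 24 + 4 = 28
Feed A = 753 * 24 / 28 = 645.43 kg
Feed B = 753 * 4 / 28 = 107.57 kg

645.43 kg


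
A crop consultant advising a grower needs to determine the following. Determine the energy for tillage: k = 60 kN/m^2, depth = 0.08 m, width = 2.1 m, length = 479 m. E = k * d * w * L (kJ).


E = k * d * w * L
  = 60 * 0.08 * 2.1 * 479
  = 4828.32 kJ


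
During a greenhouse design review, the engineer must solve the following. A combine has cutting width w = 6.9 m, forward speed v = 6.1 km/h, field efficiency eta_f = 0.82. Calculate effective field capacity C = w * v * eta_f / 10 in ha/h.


C = w * v * eta_f / 10
  = 6.9 * 6.1 * 0.82 / 10
  = 34.51 / 10
  = 3.45 ha/h


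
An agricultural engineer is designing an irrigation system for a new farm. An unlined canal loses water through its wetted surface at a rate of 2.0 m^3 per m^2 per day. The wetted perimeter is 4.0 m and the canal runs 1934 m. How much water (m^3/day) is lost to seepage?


S = C * P * L
  = 2.0 * 4.0 * 1934
  = 15472 m^3/day


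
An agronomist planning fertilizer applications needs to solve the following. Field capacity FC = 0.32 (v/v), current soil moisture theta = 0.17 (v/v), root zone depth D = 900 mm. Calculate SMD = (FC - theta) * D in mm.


SMD = (FC - theta) * D
    = (0.32 - 0.17) * 900
    = 0.150 * 900
    = 135 mm


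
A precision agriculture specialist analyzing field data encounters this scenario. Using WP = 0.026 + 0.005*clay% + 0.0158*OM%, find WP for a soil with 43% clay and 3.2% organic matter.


WP = 0.026 + 0.005*43 + 0.0158*3.2
   = 0.026 + 0.2150 + 0.0506
   = 0.2916


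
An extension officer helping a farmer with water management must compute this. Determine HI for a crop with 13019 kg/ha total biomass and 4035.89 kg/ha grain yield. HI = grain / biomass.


HI = grain_yield / biomass
   = 4035.89 / 13019
   = 0.31


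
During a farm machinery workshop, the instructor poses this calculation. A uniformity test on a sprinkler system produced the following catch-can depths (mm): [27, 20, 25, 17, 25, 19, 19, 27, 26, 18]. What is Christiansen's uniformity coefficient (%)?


xbar = 223 / 10 = 22.300
sum|xi - xbar| = 37
CU = 100 * (1 - 37 / (10 * 22.300))
   = 100 * (1 - 0.1659)
   = 83.41%


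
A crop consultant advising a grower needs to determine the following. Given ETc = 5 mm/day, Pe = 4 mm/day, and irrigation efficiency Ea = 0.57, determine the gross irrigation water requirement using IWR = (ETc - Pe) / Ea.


IWR = (ETc - Pe) / Ea
    = (5 - 4) / 0.57
    = 1 / 0.57
    = 1.75 mm/day


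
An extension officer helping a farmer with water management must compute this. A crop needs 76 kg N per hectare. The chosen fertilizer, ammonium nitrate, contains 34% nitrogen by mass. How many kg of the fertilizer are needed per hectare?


Rate = N_required / (N_content / 100)
     = 76 / (34 / 100)
     = 76 / 0.34
     = 223.53 kg/ha


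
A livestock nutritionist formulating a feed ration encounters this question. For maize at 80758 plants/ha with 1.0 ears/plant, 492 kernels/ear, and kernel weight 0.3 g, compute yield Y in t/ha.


Y = density * ears * kernels * kw
  = 80758 * 1.0 * 492 * 0.3 g/ha
  = 11919880.80 g/ha
  = 11919.88 kg/ha = 11.92 t/ha


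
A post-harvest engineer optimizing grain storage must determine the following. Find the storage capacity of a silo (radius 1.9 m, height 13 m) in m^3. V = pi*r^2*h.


V = pi * r^2 * h
  = pi * 1.9^2 * 13
  = pi * 3.61 * 13
  = 147.43 m^3


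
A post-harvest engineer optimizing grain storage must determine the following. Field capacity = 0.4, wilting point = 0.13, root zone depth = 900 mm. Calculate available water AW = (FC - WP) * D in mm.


AW = (FC - WP) * D
   = (0.4 - 0.13) * 900
   = 0.27 * 900
   = 243 mm


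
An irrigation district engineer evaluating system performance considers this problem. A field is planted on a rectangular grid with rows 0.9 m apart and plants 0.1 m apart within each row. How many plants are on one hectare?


D = 10000 / (row_sp * plant_sp)
  = 10000 / (0.9 * 0.1)
  = 10000 / 0.0900
  = 111111.11 plants/ha


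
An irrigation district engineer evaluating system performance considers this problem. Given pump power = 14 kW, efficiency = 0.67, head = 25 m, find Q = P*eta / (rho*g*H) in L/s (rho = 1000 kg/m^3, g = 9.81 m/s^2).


Q = (P * 1000 * eta) / (rho * g * H)
  = (14 * 1000 * 0.67) / (1000 * 9.81 * 25)
  = 9380 / 245250
  = 0.03825 m^3/s = 38.25 L/s


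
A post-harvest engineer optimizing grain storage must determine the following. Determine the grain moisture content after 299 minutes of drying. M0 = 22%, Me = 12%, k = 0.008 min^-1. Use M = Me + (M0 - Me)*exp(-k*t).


M = Me + (M0 - Me) * e^(-k*t)
  = 12 + (22 - 12) * e^(-0.008*299)
  = 12 + 10 * e^(-2.392)
  = 12 + 10 * 0.09145
  = 12 + 0.9145
  = 12.91%


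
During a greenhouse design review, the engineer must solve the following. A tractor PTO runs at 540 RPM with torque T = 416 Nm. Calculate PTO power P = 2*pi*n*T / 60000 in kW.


P = 2*pi*n*T / 60000
  = 2*pi * 540 * 416 / 60000
  = 1411454.75 / 60000
  = 23.52 kW


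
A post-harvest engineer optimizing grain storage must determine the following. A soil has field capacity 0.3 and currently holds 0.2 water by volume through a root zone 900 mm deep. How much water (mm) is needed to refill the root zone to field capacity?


SMD = (FC - theta) * D
    = (0.3 - 0.2) * 900
    = 0.100 * 900
    = 90 mm


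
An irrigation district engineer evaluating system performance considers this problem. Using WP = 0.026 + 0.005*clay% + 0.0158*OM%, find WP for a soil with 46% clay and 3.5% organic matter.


WP = 0.026 + 0.005*46 + 0.0158*3.5
   = 0.026 + 0.2300 + 0.0553
   = 0.3113


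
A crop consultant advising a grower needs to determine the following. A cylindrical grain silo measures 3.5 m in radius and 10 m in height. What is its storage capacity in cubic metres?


V = pi * r^2 * h
  = pi * 3.5^2 * 10
  = pi * 12.25 * 10
  = 384.85 m^3


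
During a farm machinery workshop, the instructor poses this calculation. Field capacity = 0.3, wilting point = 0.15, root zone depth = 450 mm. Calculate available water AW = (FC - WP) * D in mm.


AW = (FC - WP) * D
   = (0.3 - 0.15) * 450
   = 0.15 * 450
   = 67.50 mm


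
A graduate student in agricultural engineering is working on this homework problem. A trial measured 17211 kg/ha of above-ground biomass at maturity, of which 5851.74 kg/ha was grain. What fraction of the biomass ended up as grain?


HI = grain_yield / biomass
   = 5851.74 / 17211
   = 0.34


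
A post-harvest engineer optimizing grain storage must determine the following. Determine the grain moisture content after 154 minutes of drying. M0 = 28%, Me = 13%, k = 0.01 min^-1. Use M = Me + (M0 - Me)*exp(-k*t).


M = Me + (M0 - Me) * e^(-k*t)
  = 13 + (28 - 13) * e^(-0.01*154)
  = 13 + 15 * e^(-1.540)
  = 13 + 15 * 0.21438
  = 13 + 3.2157
  = 16.22%


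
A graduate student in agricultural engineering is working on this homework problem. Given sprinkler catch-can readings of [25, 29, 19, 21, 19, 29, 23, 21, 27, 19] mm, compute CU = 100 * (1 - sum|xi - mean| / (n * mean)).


xbar = 232 / 10 = 23.200
sum|xi - xbar| = 34.400
CU = 100 * (1 - 34.400 / (10 * 23.200))
   = 100 * (1 - 0.1483)
   = 85.17%


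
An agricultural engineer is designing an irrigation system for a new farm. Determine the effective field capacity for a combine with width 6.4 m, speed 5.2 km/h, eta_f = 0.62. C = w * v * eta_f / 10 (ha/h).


C = w * v * eta_f / 10
  = 6.4 * 5.2 * 0.62 / 10
  = 20.63 / 10
  = 2.06 ha/h


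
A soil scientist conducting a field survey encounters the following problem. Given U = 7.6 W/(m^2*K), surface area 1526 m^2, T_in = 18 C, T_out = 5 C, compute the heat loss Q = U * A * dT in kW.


dT = 18 - (5) = 13 K
Q = U * A * dT
  = 7.6 * 1526 * 13
  = 150768.80 W = 150.77 kW


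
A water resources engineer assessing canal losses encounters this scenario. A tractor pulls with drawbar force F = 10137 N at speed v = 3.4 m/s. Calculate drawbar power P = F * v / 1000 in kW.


P = F * v / 1000
  = 10137 * 3.4 / 1000
  = 34465.80 / 1000
  = 34.47 kW


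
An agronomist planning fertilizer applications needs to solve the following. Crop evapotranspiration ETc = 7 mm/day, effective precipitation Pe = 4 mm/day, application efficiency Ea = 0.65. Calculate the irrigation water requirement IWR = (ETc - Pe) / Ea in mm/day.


IWR = (ETc - Pe) / Ea
    = (7 - 4) / 0.65
    = 3 / 0.65
    = 4.62 mm/day


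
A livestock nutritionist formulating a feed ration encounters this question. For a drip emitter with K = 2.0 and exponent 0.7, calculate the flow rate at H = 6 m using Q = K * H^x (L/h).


Q = K * H^x
  = 2.0 * 6^0.7
  = 2.0 * 3.5051
  = 7.01 L/h


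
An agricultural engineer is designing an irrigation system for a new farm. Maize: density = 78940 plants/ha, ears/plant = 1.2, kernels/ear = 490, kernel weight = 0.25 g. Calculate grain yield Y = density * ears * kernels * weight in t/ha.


Y = density * ears * kernels * kw
  = 78940 * 1.2 * 490 * 0.25 g/ha
  = 11604180 g/ha
  = 11604.18 kg/ha = 11.60 t/ha


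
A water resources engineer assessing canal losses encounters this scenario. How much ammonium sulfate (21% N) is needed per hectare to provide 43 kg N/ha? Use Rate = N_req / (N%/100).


Rate = N_required / (N_content / 100)
     = 43 / (21 / 100)
     = 43 / 0.21
     = 204.76 kg/ha


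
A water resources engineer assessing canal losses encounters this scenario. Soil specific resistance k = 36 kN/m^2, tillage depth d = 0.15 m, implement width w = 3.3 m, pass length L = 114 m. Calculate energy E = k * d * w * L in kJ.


E = k * d * w * L
  = 36 * 0.15 * 3.3 * 114
  = 2031.48 kJ


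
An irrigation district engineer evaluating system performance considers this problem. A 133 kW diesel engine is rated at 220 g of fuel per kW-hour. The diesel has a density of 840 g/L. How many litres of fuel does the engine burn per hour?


FC = P * BSFC / rho_fuel
   = 133 * 220 / 840
   = 29260 / 840
   = 34.83 L/h


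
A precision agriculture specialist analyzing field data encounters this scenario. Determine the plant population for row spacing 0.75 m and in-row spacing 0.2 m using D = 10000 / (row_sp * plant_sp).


D = 10000 / (row_sp * plant_sp)
  = 10000 / (0.75 * 0.2)
  = 10000 / 0.1500
  = 66666.67 plants/ha


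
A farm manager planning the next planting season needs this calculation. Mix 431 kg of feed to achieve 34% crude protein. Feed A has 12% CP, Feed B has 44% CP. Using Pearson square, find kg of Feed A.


parts_A = CP_b - target = 44 - 34 = 10
parts_B = target - CP_a = 34 - 12 = 22
total_parts = 10 + 22 = 32
Feed A = 431 * 10 / 32 = 134.69 kg
Feed B = 431 * 22 / 32 = 296.31 kg

134.69 kg


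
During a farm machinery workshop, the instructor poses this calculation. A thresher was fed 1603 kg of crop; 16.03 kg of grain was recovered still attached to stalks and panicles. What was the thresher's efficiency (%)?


eta = (total - unthreshed) / total * 100
    = (1603 - 16.03) / 1603 * 100
    = 1586.97 / 1603 * 100
    = 99%


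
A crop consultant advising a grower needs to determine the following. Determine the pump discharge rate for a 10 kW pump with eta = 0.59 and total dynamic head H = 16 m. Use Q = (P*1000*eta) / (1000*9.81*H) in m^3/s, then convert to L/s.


Q = (P * 1000 * eta) / (rho * g * H)
  = (10 * 1000 * 0.59) / (1000 * 9.81 * 16)
  = 5900 / 156960
  = 0.03759 m^3/s = 37.59 L/s


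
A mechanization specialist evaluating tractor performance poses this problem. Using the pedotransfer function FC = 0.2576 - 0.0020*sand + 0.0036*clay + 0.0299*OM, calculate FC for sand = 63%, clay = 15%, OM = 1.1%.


FC = 0.2576 - 0.0020*63 + 0.0036*15 + 0.0299*1.1
   = 0.2576 - 0.1260 + 0.0540 + 0.0329
   = 0.2185


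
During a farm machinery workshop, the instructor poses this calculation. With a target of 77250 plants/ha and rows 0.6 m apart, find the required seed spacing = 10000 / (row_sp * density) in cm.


spacing = 10000 / (row_sp * density)
        = 10000 / (0.6 * 77250)
        = 10000 / 46350
        = 0.21575 m = 21.57 cm


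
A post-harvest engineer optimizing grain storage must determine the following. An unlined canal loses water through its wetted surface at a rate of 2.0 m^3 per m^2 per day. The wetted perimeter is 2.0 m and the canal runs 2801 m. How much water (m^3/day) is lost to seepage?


S = C * P * L
  = 2.0 * 2.0 * 2801
  = 11204 m^3/day


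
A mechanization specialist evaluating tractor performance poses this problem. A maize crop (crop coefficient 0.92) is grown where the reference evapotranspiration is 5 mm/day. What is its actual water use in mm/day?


ETc = Kc * ET0
    = 0.92 * 5
    = 4.60 mm/day


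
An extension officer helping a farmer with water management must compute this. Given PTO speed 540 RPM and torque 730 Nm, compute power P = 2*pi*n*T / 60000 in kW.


P = 2*pi*n*T / 60000
  = 2*pi * 540 * 730 / 60000
  = 2476831.65 / 60000
  = 41.28 kW


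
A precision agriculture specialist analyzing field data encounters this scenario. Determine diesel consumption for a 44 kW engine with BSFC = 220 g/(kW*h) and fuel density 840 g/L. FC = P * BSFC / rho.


FC = P * BSFC / rho_fuel
   = 44 * 220 / 840
   = 9680 / 840
   = 11.52 L/h


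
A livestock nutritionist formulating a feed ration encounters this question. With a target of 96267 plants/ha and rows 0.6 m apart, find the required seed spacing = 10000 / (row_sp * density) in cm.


spacing = 10000 / (row_sp * density)
        = 10000 / (0.6 * 96267)
        = 10000 / 57760.20
        = 0.17313 m = 17.31 cm


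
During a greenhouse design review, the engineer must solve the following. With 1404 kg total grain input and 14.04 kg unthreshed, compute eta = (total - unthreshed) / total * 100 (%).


eta = (total - unthreshed) / total * 100
    = (1404 - 14.04) / 1404 * 100
    = 1389.96 / 1404 * 100
    = 99%


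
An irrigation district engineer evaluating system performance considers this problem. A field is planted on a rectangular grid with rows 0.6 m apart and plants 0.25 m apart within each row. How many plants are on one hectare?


D = 10000 / (row_sp * plant_sp)
  = 10000 / (0.6 * 0.25)
  = 10000 / 0.1500
  = 66666.67 plants/ha


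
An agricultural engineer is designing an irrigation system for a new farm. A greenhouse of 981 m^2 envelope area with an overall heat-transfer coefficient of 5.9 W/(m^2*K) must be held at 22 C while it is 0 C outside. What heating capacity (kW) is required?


dT = 22 - (0) = 22 K
Q = U * A * dT
  = 5.9 * 981 * 22
  = 127333.80 W = 127.33 kW


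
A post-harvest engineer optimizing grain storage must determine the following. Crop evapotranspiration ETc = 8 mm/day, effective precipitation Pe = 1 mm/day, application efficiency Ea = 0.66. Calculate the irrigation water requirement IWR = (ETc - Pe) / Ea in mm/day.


IWR = (ETc - Pe) / Ea
    = (8 - 1) / 0.66
    = 7 / 0.66
    = 10.61 mm/day


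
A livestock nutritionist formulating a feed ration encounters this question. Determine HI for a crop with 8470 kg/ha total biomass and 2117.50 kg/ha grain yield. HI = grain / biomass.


HI = grain_yield / biomass
   = 2117.50 / 8470
   = 0.25


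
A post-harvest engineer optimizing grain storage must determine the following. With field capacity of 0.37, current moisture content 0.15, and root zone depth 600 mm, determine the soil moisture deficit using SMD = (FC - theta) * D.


SMD = (FC - theta) * D
    = (0.37 - 0.15) * 600
    = 0.220 * 600
    = 132 mm


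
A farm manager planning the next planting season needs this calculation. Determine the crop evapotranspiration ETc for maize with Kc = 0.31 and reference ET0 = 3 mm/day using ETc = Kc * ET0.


ETc = Kc * ET0
    = 0.31 * 3
    = 0.93 mm/day


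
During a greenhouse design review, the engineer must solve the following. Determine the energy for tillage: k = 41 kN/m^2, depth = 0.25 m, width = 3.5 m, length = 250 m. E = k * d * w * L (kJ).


E = k * d * w * L
  = 41 * 0.25 * 3.5 * 250
  = 8968.75 kJ


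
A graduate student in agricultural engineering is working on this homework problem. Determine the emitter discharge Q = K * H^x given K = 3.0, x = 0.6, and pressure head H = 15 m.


Q = K * H^x
  = 3.0 * 15^0.6
  = 3.0 * 5.0776
  = 15.23 L/h


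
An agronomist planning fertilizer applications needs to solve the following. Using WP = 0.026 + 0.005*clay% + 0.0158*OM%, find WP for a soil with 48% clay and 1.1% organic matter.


WP = 0.026 + 0.005*48 + 0.0158*1.1
   = 0.026 + 0.2400 + 0.0174
   = 0.2834


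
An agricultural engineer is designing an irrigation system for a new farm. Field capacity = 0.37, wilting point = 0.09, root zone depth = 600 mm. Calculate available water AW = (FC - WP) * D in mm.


AW = (FC - WP) * D
   = (0.37 - 0.09) * 600
   = 0.28 * 600
   = 168 mm


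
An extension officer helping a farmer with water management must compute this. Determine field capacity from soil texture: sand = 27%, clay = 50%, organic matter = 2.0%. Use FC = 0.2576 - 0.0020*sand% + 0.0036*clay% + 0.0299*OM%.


FC = 0.2576 - 0.0020*27 + 0.0036*50 + 0.0299*2.0
   = 0.2576 - 0.0540 + 0.1800 + 0.0598
   = 0.4434


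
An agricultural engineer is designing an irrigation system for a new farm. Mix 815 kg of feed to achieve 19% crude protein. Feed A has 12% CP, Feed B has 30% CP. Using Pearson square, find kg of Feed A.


parts_A = CP_b - target = 30 - 19 = 11
parts_B = target - CP_a = 19 - 12 = 7
total_parts = 11 + 7 = 18
Feed A = 815 * 11 / 18 = 498.06 kg
Feed B = 815 * 7 / 18 = 316.94 kg

498.06 kg


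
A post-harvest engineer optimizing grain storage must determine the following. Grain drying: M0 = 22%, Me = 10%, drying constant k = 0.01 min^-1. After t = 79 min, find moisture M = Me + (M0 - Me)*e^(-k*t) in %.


M = Me + (M0 - Me) * e^(-k*t)
  = 10 + (22 - 10) * e^(-0.01*79)
  = 10 + 12 * e^(-0.790)
  = 10 + 12 * 0.45384
  = 10 + 5.4461
  = 15.45%


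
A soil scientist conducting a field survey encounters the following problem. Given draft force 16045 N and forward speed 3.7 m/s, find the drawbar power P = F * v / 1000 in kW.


P = F * v / 1000
  = 16045 * 3.7 / 1000
  = 59366.50 / 1000
  = 59.37 kW


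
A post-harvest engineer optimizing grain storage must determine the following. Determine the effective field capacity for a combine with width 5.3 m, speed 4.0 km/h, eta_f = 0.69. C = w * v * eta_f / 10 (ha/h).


C = w * v * eta_f / 10
  = 5.3 * 4.0 * 0.69 / 10
  = 14.63 / 10
  = 1.46 ha/h


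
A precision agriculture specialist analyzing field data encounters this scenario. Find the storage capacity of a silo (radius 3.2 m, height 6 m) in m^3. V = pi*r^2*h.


V = pi * r^2 * h
  = pi * 3.2^2 * 6
  = pi * 10.24 * 6
  = 193.02 m^3


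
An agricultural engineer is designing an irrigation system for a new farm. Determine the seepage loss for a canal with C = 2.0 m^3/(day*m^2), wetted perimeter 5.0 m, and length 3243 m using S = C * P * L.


S = C * P * L
  = 2.0 * 5.0 * 3243
  = 32430 m^3/day


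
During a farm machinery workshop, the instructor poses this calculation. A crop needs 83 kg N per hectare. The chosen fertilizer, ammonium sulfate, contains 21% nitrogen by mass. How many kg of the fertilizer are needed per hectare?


Rate = N_required / (N_content / 100)
     = 83 / (21 / 100)
     = 83 / 0.21
     = 395.24 kg/ha


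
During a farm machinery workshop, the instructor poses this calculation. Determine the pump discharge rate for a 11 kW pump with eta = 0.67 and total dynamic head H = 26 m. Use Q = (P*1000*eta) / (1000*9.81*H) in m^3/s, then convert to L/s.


Q = (P * 1000 * eta) / (rho * g * H)
  = (11 * 1000 * 0.67) / (1000 * 9.81 * 26)
  = 7370 / 255060
  = 0.02890 m^3/s = 28.90 L/s


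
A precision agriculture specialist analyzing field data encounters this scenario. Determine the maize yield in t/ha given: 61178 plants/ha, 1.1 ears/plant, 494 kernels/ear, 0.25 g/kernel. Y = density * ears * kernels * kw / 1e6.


Y = density * ears * kernels * kw
  = 61178 * 1.1 * 494 * 0.25 g/ha
  = 8311031.30 g/ha
  = 8311.03 kg/ha = 8.31 t/ha


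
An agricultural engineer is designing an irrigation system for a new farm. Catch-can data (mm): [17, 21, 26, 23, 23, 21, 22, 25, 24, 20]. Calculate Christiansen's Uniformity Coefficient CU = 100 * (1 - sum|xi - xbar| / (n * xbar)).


xbar = 222 / 10 = 22.200
sum|xi - xbar| = 20
CU = 100 * (1 - 20 / (10 * 22.200))
   = 100 * (1 - 0.0901)
   = 90.99%


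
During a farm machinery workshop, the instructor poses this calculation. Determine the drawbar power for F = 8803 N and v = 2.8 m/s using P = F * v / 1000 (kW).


P = F * v / 1000
  = 8803 * 2.8 / 1000
  = 24648.40 / 1000
  = 24.65 kW


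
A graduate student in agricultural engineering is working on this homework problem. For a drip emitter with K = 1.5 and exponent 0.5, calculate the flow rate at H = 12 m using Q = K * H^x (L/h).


Q = K * H^x
  = 1.5 * 12^0.5
  = 1.5 * 3.4641
  = 5.20 L/h


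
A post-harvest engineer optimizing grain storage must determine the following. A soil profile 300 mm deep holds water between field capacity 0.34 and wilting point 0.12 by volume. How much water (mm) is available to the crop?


AW = (FC - WP) * D
   = (0.34 - 0.12) * 300
   = 0.22 * 300
   = 66 mm


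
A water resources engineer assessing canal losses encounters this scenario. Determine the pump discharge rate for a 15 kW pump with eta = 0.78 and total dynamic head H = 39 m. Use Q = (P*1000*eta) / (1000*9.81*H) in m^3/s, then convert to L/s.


Q = (P * 1000 * eta) / (rho * g * H)
  = (15 * 1000 * 0.78) / (1000 * 9.81 * 39)
  = 11700 / 382590
  = 0.03058 m^3/s = 30.58 L/s


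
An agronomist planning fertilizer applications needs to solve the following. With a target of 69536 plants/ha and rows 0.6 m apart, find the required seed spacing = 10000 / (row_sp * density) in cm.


spacing = 10000 / (row_sp * density)
        = 10000 / (0.6 * 69536)
        = 10000 / 41721.60
        = 0.23968 m = 23.97 cm


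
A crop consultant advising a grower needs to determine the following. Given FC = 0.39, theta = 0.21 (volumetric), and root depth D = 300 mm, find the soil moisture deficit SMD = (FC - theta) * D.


SMD = (FC - theta) * D
    = (0.39 - 0.21) * 300
    = 0.180 * 300
    = 54 mm


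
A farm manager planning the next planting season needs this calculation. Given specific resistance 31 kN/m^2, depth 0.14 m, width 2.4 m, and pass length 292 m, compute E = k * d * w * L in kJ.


E = k * d * w * L
  = 31 * 0.14 * 2.4 * 292
  = 3041.47 kJ


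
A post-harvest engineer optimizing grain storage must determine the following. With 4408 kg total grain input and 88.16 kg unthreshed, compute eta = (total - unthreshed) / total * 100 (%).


eta = (total - unthreshed) / total * 100
    = (4408 - 88.16) / 4408 * 100
    = 4319.84 / 4408 * 100
    = 98%


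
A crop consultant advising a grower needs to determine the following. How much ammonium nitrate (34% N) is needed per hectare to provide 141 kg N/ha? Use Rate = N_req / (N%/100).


Rate = N_required / (N_content / 100)
     = 141 / (34 / 100)
     = 141 / 0.34
     = 414.71 kg/ha


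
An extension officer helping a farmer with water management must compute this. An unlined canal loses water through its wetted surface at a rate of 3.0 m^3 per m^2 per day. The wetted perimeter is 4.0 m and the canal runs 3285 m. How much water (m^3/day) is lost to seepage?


S = C * P * L
  = 3.0 * 4.0 * 3285
  = 39420 m^3/day
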